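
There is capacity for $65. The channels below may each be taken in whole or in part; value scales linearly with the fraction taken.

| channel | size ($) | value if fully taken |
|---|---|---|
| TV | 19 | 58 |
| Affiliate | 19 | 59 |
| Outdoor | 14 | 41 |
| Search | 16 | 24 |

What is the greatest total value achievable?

177.5

Rank by value-to-size ratio: Affiliate 59/19≈3.11, TV 58/19≈3.05, Outdoor 41/14≈2.93, Search 24/16≈1.5.
Affiliate: take in full, 19 $ for value 59 ; 46 left.
Take all of TV (19 $, value 58) ; 27 $ left.
All 14 $ of Outdoor fit (value 41) ; 13 remain.
Only 13 $ remain; take 13/16 of Search for value 24×13/16 = 19.5.
Total value = 177.5.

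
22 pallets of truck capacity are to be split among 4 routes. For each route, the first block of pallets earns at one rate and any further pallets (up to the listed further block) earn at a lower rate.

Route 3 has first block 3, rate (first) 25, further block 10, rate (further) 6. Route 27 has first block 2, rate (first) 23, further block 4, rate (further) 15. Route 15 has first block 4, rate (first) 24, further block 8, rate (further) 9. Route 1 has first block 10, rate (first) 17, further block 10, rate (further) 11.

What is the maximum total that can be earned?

432

Treat each block as its own option and order by rate: Route 3/first 25 > Route 15/first 24 > Route 27/first 23 > Route 1/first 17 > Route 27/second 15 > Route 1/second 11 > Route 15/second 9 > Route 3/second 6.
Route 3/first (25): +3 → 19 left.
Route 15/first (24): +4 → 15 left.
Route 27/first (23): +2 → 13 left.
Route 1 first at 17: fill all 10 → 3 left.
3 remain; put them into Route 27 second at 15.
Total = 25×3 + 24×4 + 23×2 + 17×10 + 15×3 = 432.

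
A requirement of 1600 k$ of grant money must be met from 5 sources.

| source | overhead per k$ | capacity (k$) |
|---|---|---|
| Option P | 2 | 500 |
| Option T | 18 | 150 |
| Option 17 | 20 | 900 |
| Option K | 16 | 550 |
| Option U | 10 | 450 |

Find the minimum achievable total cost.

16100

Cheapest first:
Option P at 2: take all 500 k$ ; 1100 still needed.
Take 450 from Option U at 10 ; need 650 more.
Take 550 from Option K at 16 ; need 100 more.
Take 100 from Option T at 18 to finish.
Option 17: unused.
Cost = 500×2 + 450×10 + 550×16 + 100×18 = 16100.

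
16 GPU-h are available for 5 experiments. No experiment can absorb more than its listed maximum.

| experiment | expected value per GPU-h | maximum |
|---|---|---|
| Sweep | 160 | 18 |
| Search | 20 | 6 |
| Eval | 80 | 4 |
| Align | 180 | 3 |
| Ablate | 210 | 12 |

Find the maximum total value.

Highest expected value per GPU-h first: Ablate 210 > Align 180 > Sweep 160 > Eval 80 > Search 20.
Ablate takes 12 to reach its cap of 12 → 4 left.
Align takes 3 to reach its cap of 3 → 1 left.
Only 1 left; Sweep takes them to reach 1.
Total = 160×1 + 180×3 + 210×12 = 3220.

3220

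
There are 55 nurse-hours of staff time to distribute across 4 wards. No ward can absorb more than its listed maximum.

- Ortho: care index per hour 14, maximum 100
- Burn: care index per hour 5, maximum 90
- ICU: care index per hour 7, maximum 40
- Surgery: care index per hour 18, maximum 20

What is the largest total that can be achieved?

Highest care index per hour first: Surgery 18 > Ortho 14 > ICU 7 > Burn 5.
Surgery: +20 to 20 (cap) — 35 left.
Ortho has room for 100 but only 35 remain, so it gets 35.
Total = 14×35 + 18×20 = 850.

850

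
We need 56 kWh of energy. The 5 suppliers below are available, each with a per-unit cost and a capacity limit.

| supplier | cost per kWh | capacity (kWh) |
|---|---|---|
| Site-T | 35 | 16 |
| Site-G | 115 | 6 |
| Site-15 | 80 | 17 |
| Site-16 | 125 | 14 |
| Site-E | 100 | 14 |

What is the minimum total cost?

Use suppliers in increasing cost order.
Site-T (35): use full 16 → 40 kWh to go.
Site-15 (80): use full 17 → 23 kWh to go.
Site-E (100): use full 14 → 9 kWh to go.
Site-G (115): use full 6 → 3 kWh to go.
Take 3 from Site-16 at 125 to finish.
Cost = 16×35 + 17×80 + 14×100 + 6×115 + 3×125 = 4385.

4385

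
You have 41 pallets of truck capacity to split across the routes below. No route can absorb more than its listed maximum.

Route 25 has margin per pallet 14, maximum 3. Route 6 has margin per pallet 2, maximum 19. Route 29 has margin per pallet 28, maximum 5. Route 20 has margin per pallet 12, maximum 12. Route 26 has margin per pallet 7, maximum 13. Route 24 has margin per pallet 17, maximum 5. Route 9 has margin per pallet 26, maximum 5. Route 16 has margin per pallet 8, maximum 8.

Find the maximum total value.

Order the routes by margin per pallet: Route 29 28 > Route 9 26 > Route 24 17 > Route 25 14 > Route 20 12 > Route 16 8 > Route 26 7 > Route 6 2.
Route 29: +5 to 5 (cap) — 36 left.
Route 9 takes 5 to reach its cap of 5 — 31 left.
Route 24 takes 5 to reach its cap of 5 — 26 left.
Route 25 takes 3 to reach its cap of 3 — 23 left.
Route 20: +12 to 12 (cap) — 11 left.
Route 16 takes 8 to reach its cap of 8 — 3 left.
Route 26: +3 (room for 13) → 3. Pool exhausted.
Total = 14×3 + 28×5 + 12×12 + 7×3 + 17×5 + 26×5 + 8×8 = 626.

626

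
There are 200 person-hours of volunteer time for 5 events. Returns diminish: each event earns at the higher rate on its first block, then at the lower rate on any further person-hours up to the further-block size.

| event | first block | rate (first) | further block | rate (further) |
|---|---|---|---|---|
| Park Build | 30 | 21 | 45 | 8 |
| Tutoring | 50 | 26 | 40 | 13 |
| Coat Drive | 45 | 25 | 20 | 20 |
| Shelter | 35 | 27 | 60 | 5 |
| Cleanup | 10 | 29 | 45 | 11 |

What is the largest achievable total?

Rank every tier by rate: Cleanup/first 29 > Shelter/first 27 > Tutoring/first 26 > Coat Drive/first 25 > Park Build/first 21 > Coat Drive/second 20 > Tutoring/second 13 > Cleanup/second 11 > Park Build/second 8 > Shelter/second 5.
Fill Cleanup first block (10 at 29) → 190 left.
Shelter first at 27: fill all 35 → 155 left.
Tutoring/first (26): +50 → 105 left.
Coat Drive first at 25: fill all 45 → 60 left.
Fill Park Build first block (30 at 21) → 30 left.
Fill Coat Drive second block (20 at 20) → 10 left.
Tutoring/second: +10 of 40 at 13; pool empty.
Total = 29×10 + 27×35 + 26×50 + 25×45 + 21×30 + 20×20 + 13×10 = 4820.

4820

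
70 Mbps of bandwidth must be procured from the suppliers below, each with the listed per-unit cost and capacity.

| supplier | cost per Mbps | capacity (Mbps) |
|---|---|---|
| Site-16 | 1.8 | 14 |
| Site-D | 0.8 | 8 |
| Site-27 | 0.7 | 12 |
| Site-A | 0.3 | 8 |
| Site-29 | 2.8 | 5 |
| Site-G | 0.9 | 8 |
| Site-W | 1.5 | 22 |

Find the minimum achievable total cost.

79

Use suppliers in increasing cost order.
Take 8 from Site-A at 0.3 ; need 62 more.
Site-27 at 0.7: take all 12 Mbps ; 50 still needed.
Take 8 from Site-D at 0.8 ; need 42 more.
Take 8 from Site-G at 0.9 ; need 34 more.
Take 22 from Site-W at 1.5 ; need 12 more.
Site-16 at 1.8: take 12 of its 14 ; requirement met.
Site-29: unused.
Cost = 8×0.3 + 12×0.7 + 8×0.8 + 8×0.9 + 22×1.5 + 12×1.8 = 79.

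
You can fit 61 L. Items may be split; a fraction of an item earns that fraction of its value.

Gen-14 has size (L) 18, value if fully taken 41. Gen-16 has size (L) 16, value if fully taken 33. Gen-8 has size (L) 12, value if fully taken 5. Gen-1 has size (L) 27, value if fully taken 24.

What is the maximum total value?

Best value per unit of size first: Gen-14 41/18≈2.28, Gen-16 33/16≈2.06, Gen-1 24/27≈0.889, Gen-8 5/12≈0.417.
All 18 L of Gen-14 fit (value 41) — 43 remain.
Gen-16: take in full, 16 L for value 33 — 27 left.
All 27 L of Gen-1 fit (value 24) — 0 remain.
Total value = 98.

98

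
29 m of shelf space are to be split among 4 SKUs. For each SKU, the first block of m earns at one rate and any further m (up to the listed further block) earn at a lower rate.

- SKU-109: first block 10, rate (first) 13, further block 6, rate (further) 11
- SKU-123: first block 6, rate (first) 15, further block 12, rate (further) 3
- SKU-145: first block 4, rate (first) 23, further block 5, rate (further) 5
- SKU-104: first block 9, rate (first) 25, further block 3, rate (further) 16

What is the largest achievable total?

546

Order all 8 blocks by rate: SKU-104/first 25 > SKU-145/first 23 > SKU-104/second 16 > SKU-123/first 15 > SKU-109/first 13 > SKU-109/second 11 > SKU-145/second 5 > SKU-123/second 3.
SKU-104 first at 25: fill all 9 — 20 left.
SKU-145/first (23): +4 — 16 left.
SKU-104/second (16): +3 — 13 left.
SKU-123 first at 15: fill all 6 — 7 left.
7 remain; put them into SKU-109 first at 13.
Total = 25×9 + 23×4 + 16×3 + 15×6 + 13×7 = 546.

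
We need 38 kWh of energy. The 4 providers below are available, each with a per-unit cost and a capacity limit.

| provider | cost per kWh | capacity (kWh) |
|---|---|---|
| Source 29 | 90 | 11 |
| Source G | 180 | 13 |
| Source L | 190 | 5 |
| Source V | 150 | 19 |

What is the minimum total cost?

5280

Use providers in increasing cost order.
Source 29 (90): use full 11 ; 27 kWh to go.
Take 19 from Source V at 150 ; need 8 more.
Take 8 from Source G at 180 to finish.
Source L: unused.
Cost = 11×90 + 19×150 + 8×180 = 5280.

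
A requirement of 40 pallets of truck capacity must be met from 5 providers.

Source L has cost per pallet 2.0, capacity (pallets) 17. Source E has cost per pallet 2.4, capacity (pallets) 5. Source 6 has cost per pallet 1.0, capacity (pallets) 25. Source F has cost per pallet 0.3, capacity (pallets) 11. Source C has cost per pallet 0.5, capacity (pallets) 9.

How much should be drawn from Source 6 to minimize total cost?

Cheapest first:
Source F (0.3): use full 11 — 29 pallets to go.
Take 9 from Source C at 0.5 — need 20 more.
Source 6 (1.0): take the remaining 20 — done.
Source L, Source E: unused.

20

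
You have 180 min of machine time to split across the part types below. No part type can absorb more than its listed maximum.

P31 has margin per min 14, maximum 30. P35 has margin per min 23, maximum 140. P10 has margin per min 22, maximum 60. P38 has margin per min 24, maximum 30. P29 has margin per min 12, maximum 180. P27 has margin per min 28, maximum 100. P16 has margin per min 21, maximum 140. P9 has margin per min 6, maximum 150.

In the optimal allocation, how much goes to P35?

50

Rank by margin per min: P27 28 > P38 24 > P35 23 > P10 22 > P16 21 > P31 14 > P29 12 > P9 6.
P27: +100 to 100 (cap) ; 80 left.
Give P38 30 to hit its cap of 30 ; 50 left.
P35: +50 (room for 140) → 50. Pool exhausted.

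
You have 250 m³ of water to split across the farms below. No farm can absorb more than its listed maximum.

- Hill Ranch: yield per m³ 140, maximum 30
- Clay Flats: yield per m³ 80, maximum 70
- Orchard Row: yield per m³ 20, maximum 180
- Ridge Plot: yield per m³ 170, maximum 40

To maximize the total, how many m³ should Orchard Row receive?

110

Order the farms by yield per m³: Ridge Plot 170 > Hill Ranch 140 > Clay Flats 80 > Orchard Row 20.
Ridge Plot takes 40 to reach its cap of 40 ; 210 left.
Hill Ranch: +30 to 30 (cap) ; 180 left.
Give Clay Flats 70 to hit its cap of 70 ; 110 left.
Orchard Row: +110 (room for 180) → 110. Pool exhausted.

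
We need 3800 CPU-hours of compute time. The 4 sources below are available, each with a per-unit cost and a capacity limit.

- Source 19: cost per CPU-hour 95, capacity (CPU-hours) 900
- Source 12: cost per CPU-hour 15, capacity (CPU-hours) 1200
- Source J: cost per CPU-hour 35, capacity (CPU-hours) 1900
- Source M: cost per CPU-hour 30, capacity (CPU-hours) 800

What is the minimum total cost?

Fill from the cheapest source first.
Source 12 at 15: take all 1200 CPU-hours ; 2600 still needed.
Source M (30): use full 800 ; 1800 CPU-hours to go.
Source J at 35: take 1800 of its 1900 ; requirement met.
Source 19: unused.
Cost = 1200×15 + 800×30 + 1800×35 = 105000.

105000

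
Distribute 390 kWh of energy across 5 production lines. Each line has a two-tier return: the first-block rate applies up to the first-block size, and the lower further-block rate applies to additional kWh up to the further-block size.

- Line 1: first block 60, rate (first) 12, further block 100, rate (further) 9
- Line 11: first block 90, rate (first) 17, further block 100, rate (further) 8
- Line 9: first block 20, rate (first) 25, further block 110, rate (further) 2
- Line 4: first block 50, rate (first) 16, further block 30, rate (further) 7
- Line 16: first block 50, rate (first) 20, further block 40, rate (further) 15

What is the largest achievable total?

Order all 10 blocks by rate: Line 9/tier1 25 > Line 16/tier1 20 > Line 11/tier1 17 > Line 4/tier1 16 > Line 16/tier2 15 > Line 1/tier1 12 > Line 1/tier2 9 > Line 11/tier2 8 > Line 4/tier2 7 > Line 9/tier2 2.
Fill Line 9 tier1 block (20 at 25) — 370 left.
Line 16/tier1 (20): +50 — 320 left.
Line 11 tier1 at 17: fill all 90 — 230 left.
Fill Line 4 tier1 block (50 at 16) — 180 left.
Line 16/tier2 (15): +40 — 140 left.
Line 1/tier1 (12): +60 — 80 left.
Line 1 tier2 at 9: only 80 left, fill 80.
Total = 25×20 + 20×50 + 17×90 + 16×50 + 15×40 + 12×60 + 9×80 = 5870.

5870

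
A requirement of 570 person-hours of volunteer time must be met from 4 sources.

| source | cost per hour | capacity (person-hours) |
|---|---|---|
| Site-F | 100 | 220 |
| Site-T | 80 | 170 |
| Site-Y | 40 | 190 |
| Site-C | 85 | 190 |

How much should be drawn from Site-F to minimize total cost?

Use sources in increasing cost order.
Take 190 from Site-Y at 40 → need 380 more.
Take 170 from Site-T at 80 → need 210 more.
Take 190 from Site-C at 85 → need 20 more.
Site-F (100): take the remaining 20 → done.

20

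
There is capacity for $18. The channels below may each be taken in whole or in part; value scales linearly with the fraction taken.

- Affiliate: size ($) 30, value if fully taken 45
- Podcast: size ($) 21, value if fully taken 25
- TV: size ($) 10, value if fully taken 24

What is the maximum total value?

36

Rank by value-to-size ratio: TV 24/10≈2.4, Affiliate 45/30≈1.5, Podcast 25/21≈1.19.
All 10 $ of TV fit (value 24) → 8 remain.
8 $ left: a 8/30 share of Affiliate gives 45×8/30 = 12.
Total value = 36.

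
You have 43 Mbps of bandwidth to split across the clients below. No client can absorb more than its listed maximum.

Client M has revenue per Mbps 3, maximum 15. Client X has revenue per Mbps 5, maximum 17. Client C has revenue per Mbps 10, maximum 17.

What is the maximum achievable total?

282

Order the clients by revenue per Mbps: Client C 10 > Client X 5 > Client M 3.
Client C: +17 to 17 (cap) — 26 left.
Give Client X 17 to hit its cap of 17 — 9 left.
Client M has room for 15 but only 9 remain, so it gets 9.
Total = 3×9 + 5×17 + 10×17 = 282.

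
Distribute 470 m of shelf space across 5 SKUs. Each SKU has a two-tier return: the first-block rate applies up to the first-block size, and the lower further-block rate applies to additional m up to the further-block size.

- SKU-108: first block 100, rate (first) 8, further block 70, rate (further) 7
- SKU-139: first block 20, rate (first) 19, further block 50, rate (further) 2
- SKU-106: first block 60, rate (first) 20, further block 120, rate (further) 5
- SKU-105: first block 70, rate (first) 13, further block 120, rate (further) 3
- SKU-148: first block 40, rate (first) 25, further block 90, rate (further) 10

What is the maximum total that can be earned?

5780

Order all 10 blocks by rate: SKU-148/tier1 25 > SKU-106/tier1 20 > SKU-139/tier1 19 > SKU-105/tier1 13 > SKU-148/tier2 10 > SKU-108/tier1 8 > SKU-108/tier2 7 > SKU-106/tier2 5 > SKU-105/tier2 3 > SKU-139/tier2 2.
SKU-148 tier1 at 25: fill all 40 — 430 left.
Fill SKU-106 tier1 block (60 at 20) — 370 left.
SKU-139 tier1 at 19: fill all 20 — 350 left.
SKU-105 tier1 at 13: fill all 70 — 280 left.
SKU-148 tier2 at 10: fill all 90 — 190 left.
SKU-108 tier1 at 8: fill all 100 — 90 left.
Fill SKU-108 tier2 block (70 at 7) — 20 left.
20 remain; put them into SKU-106 tier2 at 5.
Total = 25×40 + 20×60 + 19×20 + 13×70 + 10×90 + 8×100 + 7×70 + 5×20 = 5780.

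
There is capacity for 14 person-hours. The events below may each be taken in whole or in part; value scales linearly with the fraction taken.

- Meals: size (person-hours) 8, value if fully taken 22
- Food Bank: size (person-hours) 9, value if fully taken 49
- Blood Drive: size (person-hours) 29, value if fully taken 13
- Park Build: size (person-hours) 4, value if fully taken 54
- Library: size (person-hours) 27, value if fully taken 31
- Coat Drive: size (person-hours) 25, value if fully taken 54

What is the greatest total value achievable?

105.75

Sort by value density: Park Build 54/4≈13.5, Food Bank 49/9≈5.44, Meals 22/8≈2.75, Coat Drive 54/25≈2.16, Library 31/27≈1.15, Blood Drive 13/29≈0.448.
Park Build: take in full, 4 person-hours for value 54 ; 10 left.
Food Bank: take in full, 9 person-hours for value 49 ; 1 left.
1 person-hours left: a 1/8 share of Meals gives 22×1/8 = 2.75.
Total value = 105.75.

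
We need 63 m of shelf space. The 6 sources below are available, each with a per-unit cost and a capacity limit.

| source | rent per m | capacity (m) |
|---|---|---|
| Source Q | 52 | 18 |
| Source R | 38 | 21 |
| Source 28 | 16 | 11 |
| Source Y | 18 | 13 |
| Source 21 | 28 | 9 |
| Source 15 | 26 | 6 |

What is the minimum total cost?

1772

Cheapest first:
Take 11 from Source 28 at 16 — need 52 more.
Source Y at 18: take all 13 m — 39 still needed.
Source 15 (26): use full 6 — 33 m to go.
Source 21 at 28: take all 9 m — 24 still needed.
Source R at 38: take all 21 m — 3 still needed.
Source Q at 52: take 3 of its 18 — requirement met.
Cost = 11×16 + 13×18 + 6×26 + 9×28 + 21×38 + 3×52 = 1772.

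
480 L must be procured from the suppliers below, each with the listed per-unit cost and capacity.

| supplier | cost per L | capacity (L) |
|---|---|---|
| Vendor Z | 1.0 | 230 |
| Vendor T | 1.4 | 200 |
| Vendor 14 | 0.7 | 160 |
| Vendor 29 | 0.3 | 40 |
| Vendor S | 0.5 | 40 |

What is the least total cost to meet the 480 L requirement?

Use suppliers in increasing cost order.
Vendor 29 (0.3): use full 40 → 440 L to go.
Take 40 from Vendor S at 0.5 → need 400 more.
Take 160 from Vendor 14 at 0.7 → need 240 more.
Take 230 from Vendor Z at 1.0 → need 10 more.
Vendor T at 1.4: take 10 of its 200 → requirement met.
Cost = 40×0.3 + 40×0.5 + 160×0.7 + 230×1.0 + 10×1.4 = 388.

388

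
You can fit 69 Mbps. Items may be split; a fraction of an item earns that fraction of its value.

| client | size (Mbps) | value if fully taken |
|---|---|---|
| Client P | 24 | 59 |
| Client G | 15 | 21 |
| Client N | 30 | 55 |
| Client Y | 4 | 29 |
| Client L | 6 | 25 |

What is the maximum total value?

175

Sort by value density: Client Y 29/4≈7.25, Client L 25/6≈4.17, Client P 59/24≈2.46, Client N 55/30≈1.83, Client G 21/15≈1.4.
Take all of Client Y (4 Mbps, value 29) ; 65 Mbps left.
Client L: take in full, 6 Mbps for value 25 ; 59 left.
Client P: take in full, 24 Mbps for value 59 ; 35 left.
Client N: take in full, 30 Mbps for value 55 ; 5 left.
5 Mbps left: a 5/15 share of Client G gives 21×5/15 = 7.
Total value = 175.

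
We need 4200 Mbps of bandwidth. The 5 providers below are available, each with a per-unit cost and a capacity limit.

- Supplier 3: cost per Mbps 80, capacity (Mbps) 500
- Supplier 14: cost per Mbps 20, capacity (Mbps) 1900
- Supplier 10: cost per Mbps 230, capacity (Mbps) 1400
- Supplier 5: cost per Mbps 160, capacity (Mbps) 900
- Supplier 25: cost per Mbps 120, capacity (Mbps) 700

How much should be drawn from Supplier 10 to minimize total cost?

200

Use providers in increasing cost order.
Take 1900 from Supplier 14 at 20 — need 2300 more.
Take 500 from Supplier 3 at 80 — need 1800 more.
Supplier 25 (120): use full 700 — 1100 Mbps to go.
Supplier 5 (160): use full 900 — 200 Mbps to go.
Supplier 10 at 230: take 200 of its 1400 — requirement met.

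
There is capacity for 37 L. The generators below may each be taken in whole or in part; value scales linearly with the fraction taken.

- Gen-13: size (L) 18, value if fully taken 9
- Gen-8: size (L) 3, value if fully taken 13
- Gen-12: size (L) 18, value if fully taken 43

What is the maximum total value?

Sort by value density: Gen-8 13/3≈4.33, Gen-12 43/18≈2.39, Gen-13 9/18≈0.5.
All 3 L of Gen-8 fit (value 13) — 34 remain.
Gen-12: take in full, 18 L for value 43 — 16 left.
Only 16 L remain; take 16/18 of Gen-13 for value 9×16/18 = 8.
Total value = 64.

64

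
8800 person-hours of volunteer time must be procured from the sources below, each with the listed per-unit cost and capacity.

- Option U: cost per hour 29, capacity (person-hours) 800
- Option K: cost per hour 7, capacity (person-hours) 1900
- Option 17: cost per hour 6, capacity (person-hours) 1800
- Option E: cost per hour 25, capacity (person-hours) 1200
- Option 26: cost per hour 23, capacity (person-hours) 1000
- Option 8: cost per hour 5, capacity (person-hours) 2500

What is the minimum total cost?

Use sources in increasing cost order.
Option 8 at 5: take all 2500 person-hours — 6300 still needed.
Option 17 at 6: take all 1800 person-hours — 4500 still needed.
Option K at 7: take all 1900 person-hours — 2600 still needed.
Option 26 at 23: take all 1000 person-hours — 1600 still needed.
Option E (25): use full 1200 — 400 person-hours to go.
Option U at 29: take 400 of its 800 — requirement met.
Cost = 2500×5 + 1800×6 + 1900×7 + 1000×23 + 1200×25 + 400×29 = 101200.

101200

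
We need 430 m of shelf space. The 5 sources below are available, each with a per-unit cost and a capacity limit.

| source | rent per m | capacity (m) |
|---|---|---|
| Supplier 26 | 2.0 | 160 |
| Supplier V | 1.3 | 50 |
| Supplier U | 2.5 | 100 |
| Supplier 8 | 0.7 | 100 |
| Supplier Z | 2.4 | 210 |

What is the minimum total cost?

743

Fill from the cheapest source first.
Supplier 8 (0.7): use full 100 → 330 m to go.
Supplier V (1.3): use full 50 → 280 m to go.
Supplier 26 (2.0): use full 160 → 120 m to go.
Supplier Z at 2.4: take 120 of its 210 → requirement met.
Supplier U: unused.
Cost = 100×0.7 + 50×1.3 + 160×2.0 + 120×2.4 = 743.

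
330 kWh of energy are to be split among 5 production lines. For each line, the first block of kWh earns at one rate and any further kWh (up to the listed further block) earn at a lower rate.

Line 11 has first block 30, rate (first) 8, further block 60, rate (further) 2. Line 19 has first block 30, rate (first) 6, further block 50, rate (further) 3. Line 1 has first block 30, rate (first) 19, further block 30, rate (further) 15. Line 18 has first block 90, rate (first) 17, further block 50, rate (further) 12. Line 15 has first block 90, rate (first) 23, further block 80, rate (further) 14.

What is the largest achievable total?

Rank every tier by rate: Line 15/tier1 23 > Line 1/tier1 19 > Line 18/tier1 17 > Line 1/tier2 15 > Line 15/tier2 14 > Line 18/tier2 12 > Line 11/tier1 8 > Line 19/tier1 6 > Line 19/tier2 3 > Line 11/tier2 2.
Line 15/tier1 (23): +90 ; 240 left.
Line 1 tier1 at 19: fill all 30 ; 210 left.
Line 18 tier1 at 17: fill all 90 ; 120 left.
Fill Line 1 tier2 block (30 at 15) ; 90 left.
Fill Line 15 tier2 block (80 at 14) ; 10 left.
10 remain; put them into Line 18 tier2 at 12.
Total = 23×90 + 19×30 + 17×90 + 15×30 + 14×80 + 12×10 = 5860.

5860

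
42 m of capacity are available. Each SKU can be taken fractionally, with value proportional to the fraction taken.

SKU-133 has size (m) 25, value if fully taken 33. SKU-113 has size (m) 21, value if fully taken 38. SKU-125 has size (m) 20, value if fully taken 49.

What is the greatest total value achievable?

88.32

Best value per unit of size first: SKU-125 49/20≈2.45, SKU-113 38/21≈1.81, SKU-133 33/25≈1.32.
Take all of SKU-125 (20 m, value 49) — 22 m left.
Take all of SKU-113 (21 m, value 38) — 1 m left.
Only 1 m remain; take 1/25 of SKU-133 for value 33×1/25 = 1.32.
Total value = 88.32.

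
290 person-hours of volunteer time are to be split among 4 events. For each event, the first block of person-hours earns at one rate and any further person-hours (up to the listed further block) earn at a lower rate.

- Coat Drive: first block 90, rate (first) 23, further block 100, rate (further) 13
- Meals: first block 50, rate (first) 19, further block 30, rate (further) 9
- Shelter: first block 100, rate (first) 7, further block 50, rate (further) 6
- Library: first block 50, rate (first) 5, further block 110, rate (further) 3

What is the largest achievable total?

Order all 8 blocks by rate: Coat Drive/T1 23 > Meals/T1 19 > Coat Drive/T2 13 > Meals/T2 9 > Shelter/T1 7 > Shelter/T2 6 > Library/T1 5 > Library/T2 3.
Fill Coat Drive T1 block (90 at 23) → 200 left.
Meals T1 at 19: fill all 50 → 150 left.
Coat Drive/T2 (13): +100 → 50 left.
Meals/T2 (9): +30 → 20 left.
20 remain; put them into Shelter T1 at 7.
Total = 23×90 + 19×50 + 13×100 + 9×30 + 7×20 = 4730.

4730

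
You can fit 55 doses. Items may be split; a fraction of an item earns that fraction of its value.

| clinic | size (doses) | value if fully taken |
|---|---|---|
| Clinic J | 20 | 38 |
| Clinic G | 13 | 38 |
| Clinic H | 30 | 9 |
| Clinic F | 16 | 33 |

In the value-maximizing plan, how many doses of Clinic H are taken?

Best value per unit of size first: Clinic G 38/13≈2.92, Clinic F 33/16≈2.06, Clinic J 38/20≈1.9, Clinic H 9/30≈0.3.
Clinic G: take in full, 13 doses for value 38 ; 42 left.
Clinic F: take in full, 16 doses for value 33 ; 26 left.
Clinic J: take in full, 20 doses for value 38 ; 6 left.
Only 6 doses remain; take 6/30 of Clinic H for value 9×6/30 = 1.8.

6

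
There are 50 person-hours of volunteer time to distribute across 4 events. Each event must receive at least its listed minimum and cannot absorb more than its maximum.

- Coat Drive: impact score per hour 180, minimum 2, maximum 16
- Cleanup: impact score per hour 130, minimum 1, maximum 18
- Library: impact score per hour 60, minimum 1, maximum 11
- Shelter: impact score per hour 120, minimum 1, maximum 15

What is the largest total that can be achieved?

7080

Meeting every minimum uses 2+1+1+1 = 5 person-hours, leaving 45.
Rank by impact score per hour: Coat Drive 180 > Cleanup 130 > Shelter 120 > Library 60.
Coat Drive takes 14 more to reach its cap of 16 — 31 left.
Cleanup: +17 to 18 (cap) — 14 left.
Shelter: +14 to 15 (cap) — 0 left.
Total = 180×16 + 130×18 + 60×1 + 120×15 = 7080.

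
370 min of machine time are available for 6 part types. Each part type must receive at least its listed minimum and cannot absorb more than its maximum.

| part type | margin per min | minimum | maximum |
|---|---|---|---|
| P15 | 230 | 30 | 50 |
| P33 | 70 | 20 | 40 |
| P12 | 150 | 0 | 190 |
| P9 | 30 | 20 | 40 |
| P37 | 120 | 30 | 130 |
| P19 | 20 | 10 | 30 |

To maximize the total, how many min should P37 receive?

Meeting every minimum uses 30+20+0+20+30+10 = 110 min, leaving 260.
Order the part types by margin per min: P15 230 > P12 150 > P37 120 > P33 70 > P9 30 > P19 20.
P15: +20 to 50 (cap) — 240 left.
Give P12 190 more to hit its cap of 190 — 50 left.
Only 50 left; P37 takes them to reach 80.

80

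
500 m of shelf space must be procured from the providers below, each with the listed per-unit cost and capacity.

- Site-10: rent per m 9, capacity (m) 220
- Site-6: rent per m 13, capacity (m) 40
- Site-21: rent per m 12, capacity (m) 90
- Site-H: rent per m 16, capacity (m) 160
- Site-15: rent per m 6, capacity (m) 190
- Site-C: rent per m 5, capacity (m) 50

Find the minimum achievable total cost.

3850

Cheapest first:
Take 50 from Site-C at 5 ; need 450 more.
Take 190 from Site-15 at 6 ; need 260 more.
Take 220 from Site-10 at 9 ; need 40 more.
Site-21 (12): take the remaining 40 ; done.
Site-6, Site-H: unused.
Cost = 50×5 + 190×6 + 220×9 + 40×12 = 3850.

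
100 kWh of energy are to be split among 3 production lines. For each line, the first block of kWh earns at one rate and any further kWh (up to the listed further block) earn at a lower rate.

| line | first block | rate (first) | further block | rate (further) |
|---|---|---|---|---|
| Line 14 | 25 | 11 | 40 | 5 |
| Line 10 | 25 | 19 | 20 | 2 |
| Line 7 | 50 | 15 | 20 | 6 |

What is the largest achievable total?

Order all 6 blocks by rate: Line 10/tier1 19 > Line 7/tier1 15 > Line 14/tier1 11 > Line 7/tier2 6 > Line 14/tier2 5 > Line 10/tier2 2.
Fill Line 10 tier1 block (25 at 19) — 75 left.
Fill Line 7 tier1 block (50 at 15) — 25 left.
Line 14 tier1 at 11: fill all 25 — 0 left.
Total = 19×25 + 15×50 + 11×25 = 1500.

1500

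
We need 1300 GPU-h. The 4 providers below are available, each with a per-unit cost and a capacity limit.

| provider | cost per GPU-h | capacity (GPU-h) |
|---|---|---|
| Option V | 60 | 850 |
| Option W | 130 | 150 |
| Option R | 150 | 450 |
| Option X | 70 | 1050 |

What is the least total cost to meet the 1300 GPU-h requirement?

82500

Fill from the cheapest provider first.
Option V (60): use full 850 ; 450 GPU-h to go.
Option X at 70: take 450 of its 1050 ; requirement met.
Option W, Option R: unused.
Cost = 850×60 + 450×70 = 82500.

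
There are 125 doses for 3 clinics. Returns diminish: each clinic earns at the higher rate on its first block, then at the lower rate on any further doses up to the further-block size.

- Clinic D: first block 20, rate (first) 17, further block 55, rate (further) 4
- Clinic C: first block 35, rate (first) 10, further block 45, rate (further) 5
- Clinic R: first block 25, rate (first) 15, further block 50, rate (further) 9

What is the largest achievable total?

1470

Treat each block as its own option and order by rate: Clinic D/T1 17 > Clinic R/T1 15 > Clinic C/T1 10 > Clinic R/T2 9 > Clinic C/T2 5 > Clinic D/T2 4.
Clinic D T1 at 17: fill all 20 ; 105 left.
Clinic R T1 at 15: fill all 25 ; 80 left.
Fill Clinic C T1 block (35 at 10) ; 45 left.
Clinic R/T2: +45 of 50 at 9; pool empty.
Total = 17×20 + 15×25 + 10×35 + 9×45 = 1470.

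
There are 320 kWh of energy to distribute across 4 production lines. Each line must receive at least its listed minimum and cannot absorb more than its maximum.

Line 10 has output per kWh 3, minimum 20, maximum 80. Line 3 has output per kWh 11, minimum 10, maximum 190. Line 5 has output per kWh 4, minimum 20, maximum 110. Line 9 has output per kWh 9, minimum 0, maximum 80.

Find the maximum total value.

Meeting every minimum uses 20+10+20+0 = 50 kWh, leaving 270.
Rank by output per kWh: Line 3 11 > Line 9 9 > Line 5 4 > Line 10 3.
Line 3 takes 180 more to reach its cap of 190 ; 90 left.
Line 9 takes 80 more to reach its cap of 80 ; 10 left.
Line 5 has room for 90 more but only 10 remain, so it gets 30.
Total = 3×20 + 11×190 + 4×30 + 9×80 = 2990.

2990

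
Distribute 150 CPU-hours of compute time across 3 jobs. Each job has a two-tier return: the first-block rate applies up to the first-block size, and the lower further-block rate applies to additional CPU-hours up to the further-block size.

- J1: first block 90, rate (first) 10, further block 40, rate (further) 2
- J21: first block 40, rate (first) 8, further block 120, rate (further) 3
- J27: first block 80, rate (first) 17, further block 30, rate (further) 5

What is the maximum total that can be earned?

2060

Rank every tier by rate: J27/first 17 > J1/first 10 > J21/first 8 > J27/second 5 > J21/second 3 > J1/second 2.
Fill J27 first block (80 at 17) — 70 left.
J1 first at 10: only 70 left, fill 70.
Total = 17×80 + 10×70 = 2060.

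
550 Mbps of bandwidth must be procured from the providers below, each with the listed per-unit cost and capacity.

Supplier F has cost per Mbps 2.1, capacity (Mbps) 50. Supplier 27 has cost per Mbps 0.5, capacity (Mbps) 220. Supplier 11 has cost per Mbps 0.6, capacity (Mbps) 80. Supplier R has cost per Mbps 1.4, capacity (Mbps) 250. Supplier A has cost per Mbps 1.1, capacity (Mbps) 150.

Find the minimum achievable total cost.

463

Use providers in increasing cost order.
Supplier 27 at 0.5: take all 220 Mbps ; 330 still needed.
Supplier 11 at 0.6: take all 80 Mbps ; 250 still needed.
Supplier A at 1.1: take all 150 Mbps ; 100 still needed.
Supplier R at 1.4: take 100 of its 250 ; requirement met.
Supplier F: unused.
Cost = 220×0.5 + 80×0.6 + 150×1.1 + 100×1.4 = 463.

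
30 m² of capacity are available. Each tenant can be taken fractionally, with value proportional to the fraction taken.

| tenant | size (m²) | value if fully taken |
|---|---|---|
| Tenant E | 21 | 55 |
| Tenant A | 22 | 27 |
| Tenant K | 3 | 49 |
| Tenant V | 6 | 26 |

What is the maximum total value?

130

Rank by value-to-size ratio: Tenant K 49/3≈16.3, Tenant V 26/6≈4.33, Tenant E 55/21≈2.62, Tenant A 27/22≈1.23.
Take all of Tenant K (3 m², value 49) → 27 m² left.
Tenant V: take in full, 6 m² for value 26 → 21 left.
Take all of Tenant E (21 m², value 55) → 0 m² left.
Total value = 130.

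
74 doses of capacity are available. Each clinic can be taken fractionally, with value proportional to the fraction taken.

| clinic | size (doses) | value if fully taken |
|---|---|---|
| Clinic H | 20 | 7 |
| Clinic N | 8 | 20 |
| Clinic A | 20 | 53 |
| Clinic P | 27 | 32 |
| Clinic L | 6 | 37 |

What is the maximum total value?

Best value per unit of size first: Clinic L 37/6≈6.17, Clinic A 53/20≈2.65, Clinic N 20/8≈2.5, Clinic P 32/27≈1.19, Clinic H 7/20≈0.35.
Clinic L: take in full, 6 doses for value 37 ; 68 left.
Take all of Clinic A (20 doses, value 53) ; 48 doses left.
All 8 doses of Clinic N fit (value 20) ; 40 remain.
Clinic P: take in full, 27 doses for value 32 ; 13 left.
13 doses left: a 13/20 share of Clinic H gives 7×13/20 = 4.55.
Total value = 146.55.

146.55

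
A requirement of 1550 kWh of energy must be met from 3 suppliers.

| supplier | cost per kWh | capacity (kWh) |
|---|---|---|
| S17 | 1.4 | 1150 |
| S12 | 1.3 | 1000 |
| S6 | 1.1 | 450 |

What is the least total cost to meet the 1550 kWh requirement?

Fill from the cheapest supplier first.
S6 (1.1): use full 450 — 1100 kWh to go.
S12 at 1.3: take all 1000 kWh — 100 still needed.
Take 100 from S17 at 1.4 to finish.
Cost = 450×1.1 + 1000×1.3 + 100×1.4 = 1935.

1935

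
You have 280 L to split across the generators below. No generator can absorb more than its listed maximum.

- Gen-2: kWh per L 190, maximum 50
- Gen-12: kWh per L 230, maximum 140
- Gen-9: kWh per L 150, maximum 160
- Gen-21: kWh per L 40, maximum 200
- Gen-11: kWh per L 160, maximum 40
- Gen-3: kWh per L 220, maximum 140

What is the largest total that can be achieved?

63000

Highest kWh per L first: Gen-12 230 > Gen-3 220 > Gen-2 190 > Gen-11 160 > Gen-9 150 > Gen-21 40.
Gen-12 takes 140 to reach its cap of 140 ; 140 left.
Gen-3: +140 to 140 (cap) ; 0 left.
Total = 230×140 + 220×140 = 63000.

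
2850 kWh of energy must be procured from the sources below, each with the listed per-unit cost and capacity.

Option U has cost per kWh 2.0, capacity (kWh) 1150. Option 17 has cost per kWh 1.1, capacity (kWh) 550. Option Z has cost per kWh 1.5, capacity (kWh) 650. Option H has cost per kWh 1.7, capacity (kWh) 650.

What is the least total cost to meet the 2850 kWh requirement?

4685

Fill from the cheapest source first.
Option 17 at 1.1: take all 550 kWh → 2300 still needed.
Take 650 from Option Z at 1.5 → need 1650 more.
Take 650 from Option H at 1.7 → need 1000 more.
Take 1000 from Option U at 2.0 to finish.
Cost = 550×1.1 + 650×1.5 + 650×1.7 + 1000×2.0 = 4685.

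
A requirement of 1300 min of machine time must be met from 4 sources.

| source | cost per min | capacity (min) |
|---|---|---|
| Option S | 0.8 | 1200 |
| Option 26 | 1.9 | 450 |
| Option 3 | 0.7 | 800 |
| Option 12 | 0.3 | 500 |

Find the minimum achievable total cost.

710

Fill from the cheapest source first.
Option 12 at 0.3: take all 500 min → 800 still needed.
Take 800 from Option 3 at 0.7 → need 0 more.
Option S, Option 26: unused.
Cost = 500×0.3 + 800×0.7 = 710.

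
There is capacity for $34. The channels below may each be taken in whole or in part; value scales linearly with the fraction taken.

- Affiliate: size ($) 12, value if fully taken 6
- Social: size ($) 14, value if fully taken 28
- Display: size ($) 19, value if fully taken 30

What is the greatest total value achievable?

58.5

Best value per unit of size first: Social 28/14≈2, Display 30/19≈1.58, Affiliate 6/12≈0.5.
Social: take in full, 14 $ for value 28 — 20 left.
Display: take in full, 19 $ for value 30 — 1 left.
Fill the last 1 $ with part of Affiliate: 1/12 of it earns 0.5.
Total value = 58.5.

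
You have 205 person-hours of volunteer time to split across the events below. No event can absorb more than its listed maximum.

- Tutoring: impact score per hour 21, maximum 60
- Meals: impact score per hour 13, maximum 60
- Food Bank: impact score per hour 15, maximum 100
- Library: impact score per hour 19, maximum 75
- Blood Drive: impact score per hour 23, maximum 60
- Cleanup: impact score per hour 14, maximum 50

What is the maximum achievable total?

Highest impact score per hour first: Blood Drive 23 > Tutoring 21 > Library 19 > Food Bank 15 > Cleanup 14 > Meals 13.
Give Blood Drive 60 to hit its cap of 60 → 145 left.
Tutoring: +60 to 60 (cap) → 85 left.
Library: +75 to 75 (cap) → 10 left.
Food Bank: +10 (room for 100) → 10. Pool exhausted.
Total = 21×60 + 15×10 + 19×75 + 23×60 = 4215.

4215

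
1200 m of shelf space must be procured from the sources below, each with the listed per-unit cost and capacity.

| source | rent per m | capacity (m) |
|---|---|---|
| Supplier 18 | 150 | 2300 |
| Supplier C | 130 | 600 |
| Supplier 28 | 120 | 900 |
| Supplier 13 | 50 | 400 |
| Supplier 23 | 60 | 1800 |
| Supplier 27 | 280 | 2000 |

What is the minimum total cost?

Fill from the cheapest source first.
Supplier 13 (50): use full 400 — 800 m to go.
Take 800 from Supplier 23 at 60 to finish.
Supplier 28, Supplier C, Supplier 18, Supplier 27: unused.
Cost = 400×50 + 800×60 = 68000.

68000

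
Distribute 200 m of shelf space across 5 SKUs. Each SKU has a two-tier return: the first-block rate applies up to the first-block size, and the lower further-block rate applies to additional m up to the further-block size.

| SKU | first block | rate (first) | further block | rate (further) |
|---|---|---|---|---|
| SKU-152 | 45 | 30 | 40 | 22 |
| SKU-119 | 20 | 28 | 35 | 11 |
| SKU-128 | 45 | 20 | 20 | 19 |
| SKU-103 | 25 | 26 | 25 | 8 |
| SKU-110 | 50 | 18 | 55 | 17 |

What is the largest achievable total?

4810

Order all 10 blocks by rate: SKU-152/first 30 > SKU-119/first 28 > SKU-103/first 26 > SKU-152/second 22 > SKU-128/first 20 > SKU-128/second 19 > SKU-110/first 18 > SKU-110/second 17 > SKU-119/second 11 > SKU-103/second 8.
SKU-152 first at 30: fill all 45 — 155 left.
SKU-119/first (28): +20 — 135 left.
Fill SKU-103 first block (25 at 26) — 110 left.
SKU-152/second (22): +40 — 70 left.
Fill SKU-128 first block (45 at 20) — 25 left.
SKU-128/second (19): +20 — 5 left.
SKU-110 first at 18: only 5 left, fill 5.
Total = 30×45 + 28×20 + 26×25 + 22×40 + 20×45 + 19×20 + 18×5 = 4810.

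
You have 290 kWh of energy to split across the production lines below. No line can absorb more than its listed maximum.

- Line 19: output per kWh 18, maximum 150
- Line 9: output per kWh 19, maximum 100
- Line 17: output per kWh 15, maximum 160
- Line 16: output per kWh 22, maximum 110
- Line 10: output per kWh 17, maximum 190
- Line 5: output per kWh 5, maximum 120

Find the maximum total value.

5760

Highest output per kWh first: Line 16 22 > Line 9 19 > Line 19 18 > Line 10 17 > Line 17 15 > Line 5 5.
Line 16 takes 110 to reach its cap of 110 ; 180 left.
Give Line 9 100 to hit its cap of 100 ; 80 left.
Only 80 left; Line 19 takes them to reach 80.
Total = 18×80 + 19×100 + 22×110 = 5760.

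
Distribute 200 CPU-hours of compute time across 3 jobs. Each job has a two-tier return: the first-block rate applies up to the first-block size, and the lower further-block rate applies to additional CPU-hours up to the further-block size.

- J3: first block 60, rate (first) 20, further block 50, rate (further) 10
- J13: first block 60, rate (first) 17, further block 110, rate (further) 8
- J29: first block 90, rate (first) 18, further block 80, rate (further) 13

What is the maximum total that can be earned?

Order all 6 blocks by rate: J3/first 20 > J29/first 18 > J13/first 17 > J29/second 13 > J3/second 10 > J13/second 8.
J3 first at 20: fill all 60 → 140 left.
J29/first (18): +90 → 50 left.
50 remain; put them into J13 first at 17.
Total = 20×60 + 18×90 + 17×50 = 3670.

3670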